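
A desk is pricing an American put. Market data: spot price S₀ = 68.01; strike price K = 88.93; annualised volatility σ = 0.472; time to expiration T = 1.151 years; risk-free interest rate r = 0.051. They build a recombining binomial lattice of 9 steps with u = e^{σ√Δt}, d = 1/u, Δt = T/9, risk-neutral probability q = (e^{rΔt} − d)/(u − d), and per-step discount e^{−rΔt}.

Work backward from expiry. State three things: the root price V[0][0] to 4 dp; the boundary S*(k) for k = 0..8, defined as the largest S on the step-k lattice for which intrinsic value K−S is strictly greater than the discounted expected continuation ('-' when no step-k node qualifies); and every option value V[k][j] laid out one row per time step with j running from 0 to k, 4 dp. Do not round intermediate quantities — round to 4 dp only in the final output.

price = 25.8507
boundary = - - 48.5243 40.9877 48.5243 40.9877 48.5243 57.4469 68.0100
tree:
25.8507
32.7789 18.6147
40.4057 24.8726 12.0138
47.9423 32.2360 17.1464 6.5555
54.3084 40.4057 23.7276 10.1712 2.6841
59.6858 47.9423 31.6476 15.3758 4.6085 0.6124
64.2279 54.3084 40.4057 22.4864 7.7964 1.1791 0.0000
68.0646 59.6858 47.9423 31.4831 12.9381 2.2701 0.0000 0.0000
71.3054 64.2279 54.3084 40.4057 20.9200 4.3706 0.0000 0.0000 0.0000
74.0428 68.0646 59.6858 47.9423 31.4831 8.4145 0.0000 0.0000 0.0000 0.0000

Δt=0.12789  u=1.18388  d=0.84468  q=0.47719  discount=0.99350
step 9 (expiry): payoffs max(K−S,0) = 74.0428 68.0646 59.6858 47.9423 31.4831 8.4145 0.0000 0.0000 0.0000 0.0000
step 8: (k=8,j=0): S=17.6246, (K−S)⁺=71.3054, hold=70.7272 ⇒ V=71.3054 exercise | (k=8,j=1): S=24.7021, (K−S)⁺=64.2279, hold=63.6498 ⇒ V=64.2279 exercise | (k=8,j=2): S=34.6216, (K−S)⁺=54.3084, hold=53.7303 ⇒ V=54.3084 exercise | (k=8,j=3): S=48.5243, (K−S)⁺=40.4057, hold=39.8275 ⇒ V=40.4057 exercise | (k=8,j=4): S=68.0100, (K−S)⁺=20.9200, hold=20.3419 ⇒ V=20.9200 exercise | (k=8,j=5): S=95.3204, (K−S)⁺=0.0000, hold=4.3706 ⇒ V=4.3706 continue | (k=8,j=6): S=133.5977, (K−S)⁺=0.0000, hold=0.0000 ⇒ V=0.0000 continue | (k=8,j=7): S=187.2458, (K−S)⁺=0.0000, hold=0.0000 ⇒ V=0.0000 continue | (k=8,j=8): S=262.4370, (K−S)⁺=0.0000, hold=0.0000 ⇒ V=0.0000 continue  boundary S*=68.0100
step 7: (k=7,j=0): S=20.8654, (K−S)⁺=68.0646, hold=67.4864 ⇒ V=68.0646 exercise | (k=7,j=1): S=29.2442, (K−S)⁺=59.6858, hold=59.1076 ⇒ V=59.6858 exercise | (k=7,j=2): S=40.9877, (K−S)⁺=47.9423, hold=47.3642 ⇒ V=47.9423 exercise | (k=7,j=3): S=57.4469, (K−S)⁺=31.4831, hold=30.9050 ⇒ V=31.4831 exercise | (k=7,j=4): S=80.5155, (K−S)⁺=8.4145, hold=12.9381 ⇒ V=12.9381 continue | (k=7,j=5): S=112.8476, (K−S)⁺=0.0000, hold=2.2701 ⇒ V=2.2701 continue | (k=7,j=6): S=158.1632, (K−S)⁺=0.0000, hold=0.0000 ⇒ V=0.0000 continue | (k=7,j=7): S=221.6759, (K−S)⁺=0.0000, hold=0.0000 ⇒ V=0.0000 continue  boundary S*=57.4469
step 6: (k=6,j=0): S=24.7021, (K−S)⁺=64.2279, hold=63.6498 ⇒ V=64.2279 exercise | (k=6,j=1): S=34.6216, (K−S)⁺=54.3084, hold=53.7303 ⇒ V=54.3084 exercise | (k=6,j=2): S=48.5243, (K−S)⁺=40.4057, hold=39.8275 ⇒ V=40.4057 exercise | (k=6,j=3): S=68.0100, (K−S)⁺=20.9200, hold=22.4864 ⇒ V=22.4864 continue | (k=6,j=4): S=95.3204, (K−S)⁺=0.0000, hold=7.7964 ⇒ V=7.7964 continue | (k=6,j=5): S=133.5977, (K−S)⁺=0.0000, hold=1.1791 ⇒ V=1.1791 continue | (k=6,j=6): S=187.2458, (K−S)⁺=0.0000, hold=0.0000 ⇒ V=0.0000 continue  boundary S*=48.5243
step 5: (k=5,j=0): S=29.2442, (K−S)⁺=59.6858, hold=59.1076 ⇒ V=59.6858 exercise | (k=5,j=1): S=40.9877, (K−S)⁺=47.9423, hold=47.3642 ⇒ V=47.9423 exercise | (k=5,j=2): S=57.4469, (K−S)⁺=31.4831, hold=31.6476 ⇒ V=31.6476 continue | (k=5,j=3): S=80.5155, (K−S)⁺=8.4145, hold=15.3758 ⇒ V=15.3758 continue | (k=5,j=4): S=112.8476, (K−S)⁺=0.0000, hold=4.6085 ⇒ V=4.6085 continue | (k=5,j=5): S=158.1632, (K−S)⁺=0.0000, hold=0.6124 ⇒ V=0.6124 continue  boundary S*=40.9877
step 4: (k=4,j=0): S=34.6216, (K−S)⁺=54.3084, hold=53.7303 ⇒ V=54.3084 exercise | (k=4,j=1): S=48.5243, (K−S)⁺=40.4057, hold=39.9055 ⇒ V=40.4057 exercise | (k=4,j=2): S=68.0100, (K−S)⁺=20.9200, hold=23.7276 ⇒ V=23.7276 continue | (k=4,j=3): S=95.3204, (K−S)⁺=0.0000, hold=10.1712 ⇒ V=10.1712 continue | (k=4,j=4): S=133.5977, (K−S)⁺=0.0000, hold=2.6841 ⇒ V=2.6841 continue  boundary S*=48.5243
step 3: (k=3,j=0): S=40.9877, (K−S)⁺=47.9423, hold=47.3642 ⇒ V=47.9423 exercise | (k=3,j=1): S=57.4469, (K−S)⁺=31.4831, hold=32.2360 ⇒ V=32.2360 continue | (k=3,j=2): S=80.5155, (K−S)⁺=8.4145, hold=17.1464 ⇒ V=17.1464 continue | (k=3,j=3): S=112.8476, (K−S)⁺=0.0000, hold=6.5555 ⇒ V=6.5555 continue  boundary S*=40.9877
step 2: (k=2,j=0): S=48.5243, (K−S)⁺=40.4057, hold=40.1845 ⇒ V=40.4057 exercise | (k=2,j=1): S=68.0100, (K−S)⁺=20.9200, hold=24.8726 ⇒ V=24.8726 continue | (k=2,j=2): S=95.3204, (K−S)⁺=0.0000, hold=12.0138 ⇒ V=12.0138 continue  boundary S*=48.5243
step 1: (k=1,j=0): S=57.4469, (K−S)⁺=31.4831, hold=32.7789 ⇒ V=32.7789 continue | (k=1,j=1): S=80.5155, (K−S)⁺=8.4145, hold=18.6147 ⇒ V=18.6147 continue  boundary S*=-
step 0: (k=0,j=0): S=68.0100, (K−S)⁺=20.9200, hold=25.8507 ⇒ V=25.8507 continue  boundary S*=-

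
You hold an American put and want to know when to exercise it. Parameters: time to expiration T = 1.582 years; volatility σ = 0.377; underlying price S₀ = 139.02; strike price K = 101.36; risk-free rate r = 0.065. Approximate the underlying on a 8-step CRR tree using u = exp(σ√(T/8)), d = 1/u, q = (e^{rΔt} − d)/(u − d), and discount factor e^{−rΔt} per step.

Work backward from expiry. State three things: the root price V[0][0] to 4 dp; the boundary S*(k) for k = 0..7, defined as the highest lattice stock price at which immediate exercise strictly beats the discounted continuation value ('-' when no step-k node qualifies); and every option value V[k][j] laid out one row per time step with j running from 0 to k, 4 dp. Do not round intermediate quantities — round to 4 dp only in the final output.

params: Δt=0.19775 u=1.18252 d=0.84565 q=0.49659 e^(-rΔt)=0.98723
t_8 payoffs: 65.0014 50.5178 30.2645 1.9432 0.0000 0.0000 0.0000 0.0000 0.0000
t_7: node(7,0) S=42.9948 payoff=58.3652 vs cont=57.0707 → 58.3652 [stop]  node(7,1) S=60.1220 payoff=41.2380 vs cont=39.9435 → 41.2380 [stop]  node(7,2) S=84.0719 payoff=17.2881 vs cont=15.9936 → 17.2881 [stop]  node(7,3) S=117.5624 payoff=0.0000 vs cont=0.9657 → 0.9657 [wait]  node(7,4) S=164.3940 payoff=0.0000 vs cont=0.0000 → 0.0000 [wait]  node(7,5) S=229.8813 payoff=0.0000 vs cont=0.0000 → 0.0000 [wait]  node(7,6) S=321.4558 payoff=0.0000 vs cont=0.0000 → 0.0000 [wait]  node(7,7) S=449.5096 payoff=0.0000 vs cont=0.0000 → 0.0000 [wait]  ⇒ S*(7)=84.0719
t_6: node(6,0) S=50.8422 payoff=50.5178 vs cont=49.2233 → 50.5178 [stop]  node(6,1) S=71.0955 payoff=30.2645 vs cont=28.9700 → 30.2645 [stop]  node(6,2) S=99.4168 payoff=1.9432 vs cont=9.0653 → 9.0653 [wait]  node(6,3) S=139.0200 payoff=0.0000 vs cont=0.4800 → 0.4800 [wait]  node(6,4) S=194.3994 payoff=0.0000 vs cont=0.0000 → 0.0000 [wait]  node(6,5) S=271.8395 payoff=0.0000 vs cont=0.0000 → 0.0000 [wait]  node(6,6) S=380.1282 payoff=0.0000 vs cont=0.0000 → 0.0000 [wait]  ⇒ S*(6)=71.0955
t_5: node(5,0) S=60.1220 payoff=41.2380 vs cont=39.9435 → 41.2380 [stop]  node(5,1) S=84.0719 payoff=17.2881 vs cont=19.4852 → 19.4852 [wait]  node(5,2) S=117.5624 payoff=0.0000 vs cont=4.7406 → 4.7406 [wait]  node(5,3) S=164.3940 payoff=0.0000 vs cont=0.2385 → 0.2385 [wait]  node(5,4) S=229.8813 payoff=0.0000 vs cont=0.0000 → 0.0000 [wait]  node(5,5) S=321.4558 payoff=0.0000 vs cont=0.0000 → 0.0000 [wait]  ⇒ S*(5)=60.1220
t_4: node(4,0) S=71.0955 payoff=30.2645 vs cont=30.0471 → 30.2645 [stop]  node(4,1) S=99.4168 payoff=1.9432 vs cont=12.0078 → 12.0078 [wait]  node(4,2) S=139.0200 payoff=0.0000 vs cont=2.4729 → 2.4729 [wait]  node(4,3) S=194.3994 payoff=0.0000 vs cont=0.1185 → 0.1185 [wait]  node(4,4) S=271.8395 payoff=0.0000 vs cont=0.0000 → 0.0000 [wait]  ⇒ S*(4)=71.0955
t_3: node(3,0) S=84.0719 payoff=17.2881 vs cont=20.9277 → 20.9277 [wait]  node(3,1) S=117.5624 payoff=0.0000 vs cont=7.1800 → 7.1800 [wait]  node(3,2) S=164.3940 payoff=0.0000 vs cont=1.2871 → 1.2871 [wait]  node(3,3) S=229.8813 payoff=0.0000 vs cont=0.0589 → 0.0589 [wait]  ⇒ S*(3)=-
t_2: node(2,0) S=99.4168 payoff=1.9432 vs cont=13.9207 → 13.9207 [wait]  node(2,1) S=139.0200 payoff=0.0000 vs cont=4.1994 → 4.1994 [wait]  node(2,2) S=194.3994 payoff=0.0000 vs cont=0.6686 → 0.6686 [wait]  ⇒ S*(2)=-
t_1: node(1,0) S=117.5624 payoff=0.0000 vs cont=8.9771 → 8.9771 [wait]  node(1,1) S=164.3940 payoff=0.0000 vs cont=2.4148 → 2.4148 [wait]  ⇒ S*(1)=-
t_0: node(0,0) S=139.0200 payoff=0.0000 vs cont=5.6453 → 5.6453 [wait]  ⇒ S*(0)=-

price = 5.6453
boundary = - - - - 71.0955 60.1220 71.0955 84.0719
tree:
5.6453
8.9771 2.4148
13.9207 4.1994 0.6686
20.9277 7.1800 1.2871 0.0589
30.2645 12.0078 2.4729 0.1185 0.0000
41.2380 19.4852 4.7406 0.2385 0.0000 0.0000
50.5178 30.2645 9.0653 0.4800 0.0000 0.0000 0.0000
58.3652 41.2380 17.2881 0.9657 0.0000 0.0000 0.0000 0.0000
65.0014 50.5178 30.2645 1.9432 0.0000 0.0000 0.0000 0.0000 0.0000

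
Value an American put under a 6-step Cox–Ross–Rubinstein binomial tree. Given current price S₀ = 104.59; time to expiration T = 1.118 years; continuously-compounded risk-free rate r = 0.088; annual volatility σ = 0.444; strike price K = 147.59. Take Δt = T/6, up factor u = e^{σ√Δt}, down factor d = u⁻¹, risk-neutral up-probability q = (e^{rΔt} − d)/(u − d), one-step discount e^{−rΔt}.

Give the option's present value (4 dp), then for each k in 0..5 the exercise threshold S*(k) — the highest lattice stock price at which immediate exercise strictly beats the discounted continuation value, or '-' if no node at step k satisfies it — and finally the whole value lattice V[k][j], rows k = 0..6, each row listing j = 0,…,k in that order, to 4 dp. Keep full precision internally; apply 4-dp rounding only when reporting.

price = 44.6356
boundary = - 86.3483 71.2882 86.3483 104.5900 86.3483
tree:
44.6356
61.2417 29.1913
76.3018 43.3367 15.7406
88.7353 61.2417 26.5243 5.2690
99.0002 76.3018 43.0000 10.6081 0.0000
107.4748 88.7353 61.2417 21.3577 0.0000 0.0000
114.4714 99.0002 76.3018 43.0000 0.0000 0.0000 0.0000

Δt=0.18633, u=1.21126, d=0.82559, q=0.49510, disc=e^(-rΔt)=0.98374
k=6 terminal: V=max(K-S,0) → 114.4714 99.0002 76.3018 43.0000 0.0000 0.0000 0.0000
k=5: j=0 S=40.1152 intr=107.4748 cont=105.0745 V=107.4748[EX]; j=1 S=58.8547 intr=88.7353 cont=86.3349 V=88.7353[EX]; j=2 S=86.3483 intr=61.2417 cont=58.8413 V=61.2417[EX]; j=3 S=126.6854 intr=20.9046 cont=21.3577 V=21.3577[hold]; j=4 S=185.8656 intr=0.0000 cont=0.0000 V=0.0000[hold]; j=5 S=272.6914 intr=0.0000 cont=0.0000 V=0.0000[hold]  S*(5)=86.3483
k=4: j=0 S=48.5898 intr=99.0002 cont=96.5998 V=99.0002[EX]; j=1 S=71.2882 intr=76.3018 cont=73.9015 V=76.3018[EX]; j=2 S=104.5900 intr=43.0000 cont=40.8203 V=43.0000[EX]; j=3 S=153.4485 intr=0.0000 cont=10.6081 V=10.6081[hold]; j=4 S=225.1309 intr=0.0000 cont=0.0000 V=0.0000[hold]  S*(4)=104.5900
k=3: j=0 S=58.8547 intr=88.7353 cont=86.3349 V=88.7353[EX]; j=1 S=86.3483 intr=61.2417 cont=58.8413 V=61.2417[EX]; j=2 S=126.6854 intr=20.9046 cont=26.5243 V=26.5243[hold]; j=3 S=185.8656 intr=0.0000 cont=5.2690 V=5.2690[hold]  S*(3)=86.3483
k=2: j=0 S=71.2882 intr=76.3018 cont=73.9015 V=76.3018[EX]; j=1 S=104.5900 intr=43.0000 cont=43.3367 V=43.3367[hold]; j=2 S=153.4485 intr=0.0000 cont=15.7406 V=15.7406[hold]  S*(2)=71.2882
k=1: j=0 S=86.3483 intr=61.2417 cont=59.0053 V=61.2417[EX]; j=1 S=126.6854 intr=20.9046 cont=29.1913 V=29.1913[hold]  S*(1)=86.3483
k=0: j=0 S=104.5900 intr=43.0000 cont=44.6356 V=44.6356[hold]  S*(0)=-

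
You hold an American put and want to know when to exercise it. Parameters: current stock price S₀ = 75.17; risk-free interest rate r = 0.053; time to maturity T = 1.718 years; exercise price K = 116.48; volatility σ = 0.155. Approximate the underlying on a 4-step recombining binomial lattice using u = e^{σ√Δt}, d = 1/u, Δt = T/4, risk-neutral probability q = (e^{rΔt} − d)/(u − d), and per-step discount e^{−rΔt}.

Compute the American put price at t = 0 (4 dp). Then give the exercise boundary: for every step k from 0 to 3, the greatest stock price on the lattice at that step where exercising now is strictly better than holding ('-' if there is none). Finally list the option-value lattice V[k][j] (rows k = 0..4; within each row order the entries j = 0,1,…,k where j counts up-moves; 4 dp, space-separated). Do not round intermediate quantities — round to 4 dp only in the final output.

params: Δt=0.42950 u=1.10692 d=0.90341 q=0.58776 e^(-rΔt)=0.97749
t_4 payoffs: 66.4097 55.1303 41.3100 24.3763 3.6280
t_3: node(3,0) S=55.4238 payoff=61.0562 vs cont=58.4347 → 61.0562 [stop]  node(3,1) S=67.9092 payoff=48.5708 vs cont=45.9493 → 48.5708 [stop]  node(3,2) S=83.2072 payoff=33.2728 vs cont=30.6513 → 33.2728 [stop]  node(3,3) S=101.9514 payoff=14.5286 vs cont=11.9071 → 14.5286 [stop]  ⇒ S*(3)=101.9514
t_2: node(2,0) S=61.3497 payoff=55.1303 vs cont=52.5088 → 55.1303 [stop]  node(2,1) S=75.1700 payoff=41.3100 vs cont=38.6885 → 41.3100 [stop]  node(2,2) S=92.1037 payoff=24.3763 vs cont=21.7548 → 24.3763 [stop]  ⇒ S*(2)=92.1037
t_1: node(1,0) S=67.9092 payoff=48.5708 vs cont=45.9493 → 48.5708 [stop]  node(1,1) S=83.2072 payoff=33.2728 vs cont=30.6513 → 33.2728 [stop]  ⇒ S*(1)=83.2072
t_0: node(0,0) S=75.1700 payoff=41.3100 vs cont=38.6885 → 41.3100 [stop]  ⇒ S*(0)=75.1700

price = 41.3100
boundary = 75.1700 83.2072 92.1037 101.9514
tree:
41.3100
48.5708 33.2728
55.1303 41.3100 24.3763
61.0562 48.5708 33.2728 14.5286
66.4097 55.1303 41.3100 24.3763 3.6280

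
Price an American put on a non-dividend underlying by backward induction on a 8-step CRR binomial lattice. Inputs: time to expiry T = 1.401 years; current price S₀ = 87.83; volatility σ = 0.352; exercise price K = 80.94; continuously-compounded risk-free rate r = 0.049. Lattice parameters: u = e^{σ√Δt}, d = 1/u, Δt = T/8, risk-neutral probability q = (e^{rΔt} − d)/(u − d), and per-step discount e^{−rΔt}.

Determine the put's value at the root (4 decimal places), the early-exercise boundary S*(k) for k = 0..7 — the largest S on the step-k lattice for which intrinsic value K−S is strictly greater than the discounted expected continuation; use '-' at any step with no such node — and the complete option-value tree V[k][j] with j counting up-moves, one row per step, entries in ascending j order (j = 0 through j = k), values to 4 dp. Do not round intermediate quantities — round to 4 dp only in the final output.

price = 8.7668
boundary = - - - - 48.7246 56.4575 48.7246 56.4575
tree:
8.7668
12.7768 4.7863
18.0569 7.5570 2.0138
24.6210 11.6059 3.5152 0.5012
32.2154 17.2226 6.0187 0.9958 0.0000
38.8892 24.4825 10.0397 1.9787 0.0000 0.0000
44.6488 32.2154 16.1351 3.9316 0.0000 0.0000 0.0000
49.6196 38.8892 24.4825 7.8120 0.0000 0.0000 0.0000 0.0000
53.9095 44.6488 32.2154 15.5222 0.0000 0.0000 0.0000 0.0000 0.0000

params: Δt=0.17513 u=1.15871 d=0.86303 q=0.49239 e^(-rΔt)=0.99146
t_8 payoffs: 53.9095 44.6488 32.2154 15.5222 0.0000 0.0000 0.0000 0.0000 0.0000
t_7: node(7,0) S=31.3204 payoff=49.6196 vs cont=48.9280 → 49.6196 [stop]  node(7,1) S=42.0508 payoff=38.8892 vs cont=38.1976 → 38.8892 [stop]  node(7,2) S=56.4575 payoff=24.4825 vs cont=23.7909 → 24.4825 [stop]  node(7,3) S=75.8000 payoff=5.1400 vs cont=7.8120 → 7.8120 [wait]  node(7,4) S=101.7692 payoff=0.0000 vs cont=0.0000 → 0.0000 [wait]  node(7,5) S=136.6356 payoff=0.0000 vs cont=0.0000 → 0.0000 [wait]  node(7,6) S=183.4472 payoff=0.0000 vs cont=0.0000 → 0.0000 [wait]  node(7,7) S=246.2966 payoff=0.0000 vs cont=0.0000 → 0.0000 [wait]  ⇒ S*(7)=56.4575
t_6: node(6,0) S=36.2912 payoff=44.6488 vs cont=43.9572 → 44.6488 [stop]  node(6,1) S=48.7246 payoff=32.2154 vs cont=31.5238 → 32.2154 [stop]  node(6,2) S=65.4178 payoff=15.5222 vs cont=16.1351 → 16.1351 [wait]  node(6,3) S=87.8300 payoff=0.0000 vs cont=3.9316 → 3.9316 [wait]  node(6,4) S=117.9207 payoff=0.0000 vs cont=0.0000 → 0.0000 [wait]  node(6,5) S=158.3206 payoff=0.0000 vs cont=0.0000 → 0.0000 [wait]  node(6,6) S=212.5616 payoff=0.0000 vs cont=0.0000 → 0.0000 [wait]  ⇒ S*(6)=48.7246
t_5: node(5,0) S=42.0508 payoff=38.8892 vs cont=38.1976 → 38.8892 [stop]  node(5,1) S=56.4575 payoff=24.4825 vs cont=24.0900 → 24.4825 [stop]  node(5,2) S=75.8000 payoff=5.1400 vs cont=10.0397 → 10.0397 [wait]  node(5,3) S=101.7692 payoff=0.0000 vs cont=1.9787 → 1.9787 [wait]  node(5,4) S=136.6356 payoff=0.0000 vs cont=0.0000 → 0.0000 [wait]  node(5,5) S=183.4472 payoff=0.0000 vs cont=0.0000 → 0.0000 [wait]  ⇒ S*(5)=56.4575
t_4: node(4,0) S=48.7246 payoff=32.2154 vs cont=31.5238 → 32.2154 [stop]  node(4,1) S=65.4178 payoff=15.5222 vs cont=17.2226 → 17.2226 [wait]  node(4,2) S=87.8300 payoff=0.0000 vs cont=6.0187 → 6.0187 [wait]  node(4,3) S=117.9207 payoff=0.0000 vs cont=0.9958 → 0.9958 [wait]  node(4,4) S=158.3206 payoff=0.0000 vs cont=0.0000 → 0.0000 [wait]  ⇒ S*(4)=48.7246
t_3: node(3,0) S=56.4575 payoff=24.4825 vs cont=24.6210 → 24.6210 [wait]  node(3,1) S=75.8000 payoff=5.1400 vs cont=11.6059 → 11.6059 [wait]  node(3,2) S=101.7692 payoff=0.0000 vs cont=3.5152 → 3.5152 [wait]  node(3,3) S=136.6356 payoff=0.0000 vs cont=0.5012 → 0.5012 [wait]  ⇒ S*(3)=-
t_2: node(2,0) S=65.4178 payoff=15.5222 vs cont=18.0569 → 18.0569 [wait]  node(2,1) S=87.8300 payoff=0.0000 vs cont=7.5570 → 7.5570 [wait]  node(2,2) S=117.9207 payoff=0.0000 vs cont=2.0138 → 2.0138 [wait]  ⇒ S*(2)=-
t_1: node(1,0) S=75.8000 payoff=5.1400 vs cont=12.7768 → 12.7768 [wait]  node(1,1) S=101.7692 payoff=0.0000 vs cont=4.7863 → 4.7863 [wait]  ⇒ S*(1)=-
t_0: node(0,0) S=87.8300 payoff=0.0000 vs cont=8.7668 → 8.7668 [wait]  ⇒ S*(0)=-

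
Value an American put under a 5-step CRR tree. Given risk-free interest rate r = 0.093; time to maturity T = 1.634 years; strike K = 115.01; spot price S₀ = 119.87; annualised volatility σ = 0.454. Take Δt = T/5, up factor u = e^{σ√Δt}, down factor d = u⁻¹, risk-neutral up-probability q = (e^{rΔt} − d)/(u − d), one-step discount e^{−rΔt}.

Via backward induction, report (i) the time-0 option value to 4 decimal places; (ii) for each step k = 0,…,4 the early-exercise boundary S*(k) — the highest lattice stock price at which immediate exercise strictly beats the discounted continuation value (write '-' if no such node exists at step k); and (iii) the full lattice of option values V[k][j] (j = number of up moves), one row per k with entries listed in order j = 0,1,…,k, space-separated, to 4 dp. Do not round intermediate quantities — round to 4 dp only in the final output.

price = 18.5178
boundary = - - 71.3314 55.0257 71.3314
tree:
18.5178
28.9635 8.9860
43.6786 15.7152 2.6616
59.9843 26.7307 5.4253 0.0000
72.5626 43.6786 11.0585 0.0000 0.0000
82.2657 59.9843 22.5411 0.0000 0.0000 0.0000

Δt=0.32680  u=1.29633  d=0.77141  q=0.49427  discount=0.97006
step 5 (expiry): payoffs max(K−S,0) = 82.2657 59.9843 22.5411 0.0000 0.0000 0.0000
step 4: (k=4,j=0): S=42.4474, (K−S)⁺=72.5626, hold=69.1198 ⇒ V=72.5626 exercise | (k=4,j=1): S=71.3314, (K−S)⁺=43.6786, hold=40.2357 ⇒ V=43.6786 exercise | (k=4,j=2): S=119.8700, (K−S)⁺=0.0000, hold=11.0585 ⇒ V=11.0585 continue | (k=4,j=3): S=201.4375, (K−S)⁺=0.0000, hold=0.0000 ⇒ V=0.0000 continue | (k=4,j=4): S=338.5088, (K−S)⁺=0.0000, hold=0.0000 ⇒ V=0.0000 continue  boundary S*=71.3314
step 3: (k=3,j=0): S=55.0257, (K−S)⁺=59.9843, hold=56.5414 ⇒ V=59.9843 exercise | (k=3,j=1): S=92.4689, (K−S)⁺=22.5411, hold=26.7307 ⇒ V=26.7307 continue | (k=3,j=2): S=155.3908, (K−S)⁺=0.0000, hold=5.4253 ⇒ V=5.4253 continue | (k=3,j=3): S=261.1290, (K−S)⁺=0.0000, hold=0.0000 ⇒ V=0.0000 continue  boundary S*=55.0257
step 2: (k=2,j=0): S=71.3314, (K−S)⁺=43.6786, hold=42.2445 ⇒ V=43.6786 exercise | (k=2,j=1): S=119.8700, (K−S)⁺=0.0000, hold=15.7152 ⇒ V=15.7152 continue | (k=2,j=2): S=201.4375, (K−S)⁺=0.0000, hold=2.6616 ⇒ V=2.6616 continue  boundary S*=71.3314
step 1: (k=1,j=0): S=92.4689, (K−S)⁺=22.5411, hold=28.9635 ⇒ V=28.9635 continue | (k=1,j=1): S=155.3908, (K−S)⁺=0.0000, hold=8.9860 ⇒ V=8.9860 continue  boundary S*=-
step 0: (k=0,j=0): S=119.8700, (K−S)⁺=0.0000, hold=18.5178 ⇒ V=18.5178 continue  boundary S*=-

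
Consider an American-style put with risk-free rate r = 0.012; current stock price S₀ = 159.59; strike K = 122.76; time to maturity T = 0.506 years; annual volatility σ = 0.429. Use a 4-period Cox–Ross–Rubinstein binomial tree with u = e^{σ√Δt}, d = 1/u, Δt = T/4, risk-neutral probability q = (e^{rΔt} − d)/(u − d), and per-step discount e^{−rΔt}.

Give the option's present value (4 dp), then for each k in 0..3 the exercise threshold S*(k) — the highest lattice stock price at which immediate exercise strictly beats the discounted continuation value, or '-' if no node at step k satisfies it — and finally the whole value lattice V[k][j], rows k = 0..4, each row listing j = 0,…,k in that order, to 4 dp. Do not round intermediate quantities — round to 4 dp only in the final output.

params: Δt=0.12650 u=1.16484 d=0.85849 q=0.46689 e^(-rΔt)=0.99848
t_4 payoffs: 36.0750 5.1417 0.0000 0.0000 0.0000
t_3: node(3,0) S=100.9740 payoff=21.7860 vs cont=21.5998 → 21.7860 [stop]  node(3,1) S=137.0062 payoff=0.0000 vs cont=2.7370 → 2.7370 [wait]  node(3,2) S=185.8964 payoff=0.0000 vs cont=0.0000 → 0.0000 [wait]  node(3,3) S=252.2330 payoff=0.0000 vs cont=0.0000 → 0.0000 [wait]  ⇒ S*(3)=100.9740
t_2: node(2,0) S=117.6183 payoff=5.1417 vs cont=12.8727 → 12.8727 [wait]  node(2,1) S=159.5900 payoff=0.0000 vs cont=1.4569 → 1.4569 [wait]  node(2,2) S=216.5392 payoff=0.0000 vs cont=0.0000 → 0.0000 [wait]  ⇒ S*(2)=-
t_1: node(1,0) S=137.0062 payoff=0.0000 vs cont=7.5314 → 7.5314 [wait]  node(1,1) S=185.8964 payoff=0.0000 vs cont=0.7755 → 0.7755 [wait]  ⇒ S*(1)=-
t_0: node(0,0) S=159.5900 payoff=0.0000 vs cont=4.3705 → 4.3705 [wait]  ⇒ S*(0)=-

price = 4.3705
boundary = - - - 100.9740
tree:
4.3705
7.5314 0.7755
12.8727 1.4569 0.0000
21.7860 2.7370 0.0000 0.0000
36.0750 5.1417 0.0000 0.0000 0.0000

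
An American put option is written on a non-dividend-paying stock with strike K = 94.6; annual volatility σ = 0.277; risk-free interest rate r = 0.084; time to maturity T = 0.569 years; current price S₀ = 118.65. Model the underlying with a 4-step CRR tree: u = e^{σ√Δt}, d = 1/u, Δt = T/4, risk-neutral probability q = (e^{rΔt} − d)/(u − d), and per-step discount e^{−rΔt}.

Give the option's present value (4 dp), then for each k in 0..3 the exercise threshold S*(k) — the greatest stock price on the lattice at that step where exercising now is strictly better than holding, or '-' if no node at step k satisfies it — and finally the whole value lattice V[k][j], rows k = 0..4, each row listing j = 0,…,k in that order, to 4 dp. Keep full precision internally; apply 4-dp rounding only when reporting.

Δt=0.14225, u=1.11013, d=0.90080, q=0.53133, disc=e^(-rΔt)=0.98812
k=4 terminal: V=max(K-S,0) → 16.4770 0.0000 0.0000 0.0000 0.0000
k=3: j=0 S=86.7263 intr=7.8737 cont=7.6306 V=7.8737[EX]; j=1 S=106.8798 intr=0.0000 cont=0.0000 V=0.0000[hold]; j=2 S=131.7164 intr=0.0000 cont=0.0000 V=0.0000[hold]; j=3 S=162.3246 intr=0.0000 cont=0.0000 V=0.0000[hold]  S*(3)=86.7263
k=2: j=0 S=96.2772 intr=0.0000 cont=3.6463 V=3.6463[hold]; j=1 S=118.6500 intr=0.0000 cont=0.0000 V=0.0000[hold]; j=2 S=146.2218 intr=0.0000 cont=0.0000 V=0.0000[hold]  S*(2)=-
k=1: j=0 S=106.8798 intr=0.0000 cont=1.6886 V=1.6886[hold]; j=1 S=131.7164 intr=0.0000 cont=0.0000 V=0.0000[hold]  S*(1)=-
k=0: j=0 S=118.6500 intr=0.0000 cont=0.7820 V=0.7820[hold]  S*(0)=-

price = 0.7820
boundary = - - - 86.7263
tree:
0.7820
1.6886 0.0000
3.6463 0.0000 0.0000
7.8737 0.0000 0.0000 0.0000
16.4770 0.0000 0.0000 0.0000 0.0000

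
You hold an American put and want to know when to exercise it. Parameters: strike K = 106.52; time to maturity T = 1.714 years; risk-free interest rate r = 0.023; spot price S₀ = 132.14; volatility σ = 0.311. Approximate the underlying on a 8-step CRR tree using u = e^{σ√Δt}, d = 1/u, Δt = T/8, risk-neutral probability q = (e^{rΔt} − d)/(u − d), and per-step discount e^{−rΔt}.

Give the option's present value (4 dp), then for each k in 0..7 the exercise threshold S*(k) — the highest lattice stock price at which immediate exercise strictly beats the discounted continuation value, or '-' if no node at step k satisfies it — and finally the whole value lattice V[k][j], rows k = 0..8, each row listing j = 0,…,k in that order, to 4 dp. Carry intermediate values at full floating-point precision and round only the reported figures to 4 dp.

Δt=0.21425, u=1.15483, d=0.86593, q=0.48117, disc=e^(-rΔt)=0.99508
k=8 terminal: V=max(K-S,0) → 64.7475 50.8109 32.2245 7.4372 0.0000 0.0000 0.0000 0.0000 0.0000
k=7: j=0 S=48.2401 intr=58.2799 cont=57.7563 V=58.2799[EX]; j=1 S=64.3346 intr=42.1854 cont=41.6618 V=42.1854[EX]; j=2 S=85.7986 intr=20.7214 cont=20.1978 V=20.7214[EX]; j=3 S=114.4238 intr=0.0000 cont=3.8397 V=3.8397[hold]; j=4 S=152.5992 intr=0.0000 cont=0.0000 V=0.0000[hold]; j=5 S=203.5112 intr=0.0000 cont=0.0000 V=0.0000[hold]; j=6 S=271.4091 intr=0.0000 cont=0.0000 V=0.0000[hold]; j=7 S=361.9598 intr=0.0000 cont=0.0000 V=0.0000[hold]  S*(7)=85.7986
k=6: j=0 S=55.7091 intr=50.8109 cont=50.2873 V=50.8109[EX]; j=1 S=74.2955 intr=32.2245 cont=31.7009 V=32.2245[EX]; j=2 S=99.0828 intr=7.4372 cont=12.5364 V=12.5364[hold]; j=3 S=132.1400 intr=0.0000 cont=1.9823 V=1.9823[hold]; j=4 S=176.2261 intr=0.0000 cont=0.0000 V=0.0000[hold]; j=5 S=235.0208 intr=0.0000 cont=0.0000 V=0.0000[hold]; j=6 S=313.4313 intr=0.0000 cont=0.0000 V=0.0000[hold]  S*(6)=74.2955
k=5: j=0 S=64.3346 intr=42.1854 cont=41.6618 V=42.1854[EX]; j=1 S=85.7986 intr=20.7214 cont=22.6393 V=22.6393[hold]; j=2 S=114.4238 intr=0.0000 cont=7.4214 V=7.4214[hold]; j=3 S=152.5992 intr=0.0000 cont=1.0234 V=1.0234[hold]; j=4 S=203.5112 intr=0.0000 cont=0.0000 V=0.0000[hold]; j=5 S=271.4091 intr=0.0000 cont=0.0000 V=0.0000[hold]  S*(5)=64.3346
k=4: j=0 S=74.2955 intr=32.2245 cont=32.6192 V=32.6192[hold]; j=1 S=99.0828 intr=7.4372 cont=15.2416 V=15.2416[hold]; j=2 S=132.1400 intr=0.0000 cont=4.3215 V=4.3215[hold]; j=3 S=176.2261 intr=0.0000 cont=0.5284 V=0.5284[hold]; j=4 S=235.0208 intr=0.0000 cont=0.0000 V=0.0000[hold]  S*(4)=-
k=3: j=0 S=85.7986 intr=20.7214 cont=24.1384 V=24.1384[hold]; j=1 S=114.4238 intr=0.0000 cont=9.9381 V=9.9381[hold]; j=2 S=152.5992 intr=0.0000 cont=2.4841 V=2.4841[hold]; j=3 S=203.5112 intr=0.0000 cont=0.2728 V=0.2728[hold]  S*(3)=-
k=2: j=0 S=99.0828 intr=7.4372 cont=17.2205 V=17.2205[hold]; j=1 S=132.1400 intr=0.0000 cont=6.3202 V=6.3202[hold]; j=2 S=176.2261 intr=0.0000 cont=1.4131 V=1.4131[hold]  S*(2)=-
k=1: j=0 S=114.4238 intr=0.0000 cont=11.9167 V=11.9167[hold]; j=1 S=152.5992 intr=0.0000 cont=3.9396 V=3.9396[hold]  S*(1)=-
k=0: j=0 S=132.1400 intr=0.0000 cont=8.0386 V=8.0386[hold]  S*(0)=-

price = 8.0386
boundary = - - - - - 64.3346 74.2955 85.7986
tree:
8.0386
11.9167 3.9396
17.2205 6.3202 1.4131
24.1384 9.9381 2.4841 0.2728
32.6192 15.2416 4.3215 0.5284 0.0000
42.1854 22.6393 7.4214 1.0234 0.0000 0.0000
50.8109 32.2245 12.5364 1.9823 0.0000 0.0000 0.0000
58.2799 42.1854 20.7214 3.8397 0.0000 0.0000 0.0000 0.0000
64.7475 50.8109 32.2245 7.4372 0.0000 0.0000 0.0000 0.0000 0.0000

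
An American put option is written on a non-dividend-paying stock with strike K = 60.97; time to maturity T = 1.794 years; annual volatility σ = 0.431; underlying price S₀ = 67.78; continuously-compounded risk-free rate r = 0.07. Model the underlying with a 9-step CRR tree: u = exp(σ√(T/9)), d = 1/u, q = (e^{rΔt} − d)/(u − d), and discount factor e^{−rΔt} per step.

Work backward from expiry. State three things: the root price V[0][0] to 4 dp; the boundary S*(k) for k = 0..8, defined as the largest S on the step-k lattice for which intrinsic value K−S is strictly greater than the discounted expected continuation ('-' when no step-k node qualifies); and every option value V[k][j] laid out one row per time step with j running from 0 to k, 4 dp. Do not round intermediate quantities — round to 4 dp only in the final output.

price = 8.7240
boundary = - - - 38.0532 31.3921 38.0532 31.3921 38.0532 46.1276
tree:
8.7240
12.3903 5.1333
17.1177 7.7935 2.4936
22.9168 11.5338 4.0987 0.8836
29.5779 16.5570 6.6023 1.5933 0.1653
35.0729 22.9168 10.3696 2.8449 0.3277 0.0000
39.6061 29.5779 15.7614 5.0184 0.6494 0.0000 0.0000
43.3458 35.0729 22.9168 8.7174 1.2869 0.0000 0.0000 0.0000
46.4308 39.6061 29.5779 14.8424 2.5505 0.0000 0.0000 0.0000 0.0000
48.9758 43.3458 35.0729 22.9168 5.0546 0.0000 0.0000 0.0000 0.0000 0.0000

Δt=0.19933  u=1.21219  d=0.82495  q=0.48833  discount=0.98614
step 9 (expiry): payoffs max(K−S,0) = 48.9758 43.3458 35.0729 22.9168 5.0546 0.0000 0.0000 0.0000 0.0000 0.0000
step 8: (k=8,j=0): S=14.5392, (K−S)⁺=46.4308, hold=45.5860 ⇒ V=46.4308 exercise | (k=8,j=1): S=21.3639, (K−S)⁺=39.6061, hold=38.7613 ⇒ V=39.6061 exercise | (k=8,j=2): S=31.3921, (K−S)⁺=29.5779, hold=28.7331 ⇒ V=29.5779 exercise | (k=8,j=3): S=46.1276, (K−S)⁺=14.8424, hold=13.9975 ⇒ V=14.8424 exercise | (k=8,j=4): S=67.7800, (K−S)⁺=0.0000, hold=2.5505 ⇒ V=2.5505 continue | (k=8,j=5): S=99.5960, (K−S)⁺=0.0000, hold=0.0000 ⇒ V=0.0000 continue | (k=8,j=6): S=146.3465, (K−S)⁺=0.0000, hold=0.0000 ⇒ V=0.0000 continue | (k=8,j=7): S=215.0418, (K−S)⁺=0.0000, hold=0.0000 ⇒ V=0.0000 continue | (k=8,j=8): S=315.9827, (K−S)⁺=0.0000, hold=0.0000 ⇒ V=0.0000 continue  boundary S*=46.1276
step 7: (k=7,j=0): S=17.6242, (K−S)⁺=43.3458, hold=42.5009 ⇒ V=43.3458 exercise | (k=7,j=1): S=25.8971, (K−S)⁺=35.0729, hold=34.2281 ⇒ V=35.0729 exercise | (k=7,j=2): S=38.0532, (K−S)⁺=22.9168, hold=22.0720 ⇒ V=22.9168 exercise | (k=7,j=3): S=55.9154, (K−S)⁺=5.0546, hold=8.7174 ⇒ V=8.7174 continue | (k=7,j=4): S=82.1621, (K−S)⁺=0.0000, hold=1.2869 ⇒ V=1.2869 continue | (k=7,j=5): S=120.7292, (K−S)⁺=0.0000, hold=0.0000 ⇒ V=0.0000 continue | (k=7,j=6): S=177.3996, (K−S)⁺=0.0000, hold=0.0000 ⇒ V=0.0000 continue | (k=7,j=7): S=260.6712, (K−S)⁺=0.0000, hold=0.0000 ⇒ V=0.0000 continue  boundary S*=38.0532
step 6: (k=6,j=0): S=21.3639, (K−S)⁺=39.6061, hold=38.7613 ⇒ V=39.6061 exercise | (k=6,j=1): S=31.3921, (K−S)⁺=29.5779, hold=28.7331 ⇒ V=29.5779 exercise | (k=6,j=2): S=46.1276, (K−S)⁺=14.8424, hold=15.7614 ⇒ V=15.7614 continue | (k=6,j=3): S=67.7800, (K−S)⁺=0.0000, hold=5.0184 ⇒ V=5.0184 continue | (k=6,j=4): S=99.5960, (K−S)⁺=0.0000, hold=0.6494 ⇒ V=0.6494 continue | (k=6,j=5): S=146.3465, (K−S)⁺=0.0000, hold=0.0000 ⇒ V=0.0000 continue | (k=6,j=6): S=215.0418, (K−S)⁺=0.0000, hold=0.0000 ⇒ V=0.0000 continue  boundary S*=31.3921
step 5: (k=5,j=0): S=25.8971, (K−S)⁺=35.0729, hold=34.2281 ⇒ V=35.0729 exercise | (k=5,j=1): S=38.0532, (K−S)⁺=22.9168, hold=22.5146 ⇒ V=22.9168 exercise | (k=5,j=2): S=55.9154, (K−S)⁺=5.0546, hold=10.3696 ⇒ V=10.3696 continue | (k=5,j=3): S=82.1621, (K−S)⁺=0.0000, hold=2.8449 ⇒ V=2.8449 continue | (k=5,j=4): S=120.7292, (K−S)⁺=0.0000, hold=0.3277 ⇒ V=0.3277 continue | (k=5,j=5): S=177.3996, (K−S)⁺=0.0000, hold=0.0000 ⇒ V=0.0000 continue  boundary S*=38.0532
step 4: (k=4,j=0): S=31.3921, (K−S)⁺=29.5779, hold=28.7331 ⇒ V=29.5779 exercise | (k=4,j=1): S=46.1276, (K−S)⁺=14.8424, hold=16.5570 ⇒ V=16.5570 continue | (k=4,j=2): S=67.7800, (K−S)⁺=0.0000, hold=6.6023 ⇒ V=6.6023 continue | (k=4,j=3): S=99.5960, (K−S)⁺=0.0000, hold=1.5933 ⇒ V=1.5933 continue | (k=4,j=4): S=146.3465, (K−S)⁺=0.0000, hold=0.1653 ⇒ V=0.1653 continue  boundary S*=31.3921
step 3: (k=3,j=0): S=38.0532, (K−S)⁺=22.9168, hold=22.8977 ⇒ V=22.9168 exercise | (k=3,j=1): S=55.9154, (K−S)⁺=5.0546, hold=11.5338 ⇒ V=11.5338 continue | (k=3,j=2): S=82.1621, (K−S)⁺=0.0000, hold=4.0987 ⇒ V=4.0987 continue | (k=3,j=3): S=120.7292, (K−S)⁺=0.0000, hold=0.8836 ⇒ V=0.8836 continue  boundary S*=38.0532
step 2: (k=2,j=0): S=46.1276, (K−S)⁺=14.8424, hold=17.1177 ⇒ V=17.1177 continue | (k=2,j=1): S=67.7800, (K−S)⁺=0.0000, hold=7.7935 ⇒ V=7.7935 continue | (k=2,j=2): S=99.5960, (K−S)⁺=0.0000, hold=2.4936 ⇒ V=2.4936 continue  boundary S*=-
step 1: (k=1,j=0): S=55.9154, (K−S)⁺=5.0546, hold=12.3903 ⇒ V=12.3903 continue | (k=1,j=1): S=82.1621, (K−S)⁺=0.0000, hold=5.1333 ⇒ V=5.1333 continue  boundary S*=-
step 0: (k=0,j=0): S=67.7800, (K−S)⁺=0.0000, hold=8.7240 ⇒ V=8.7240 continue  boundary S*=-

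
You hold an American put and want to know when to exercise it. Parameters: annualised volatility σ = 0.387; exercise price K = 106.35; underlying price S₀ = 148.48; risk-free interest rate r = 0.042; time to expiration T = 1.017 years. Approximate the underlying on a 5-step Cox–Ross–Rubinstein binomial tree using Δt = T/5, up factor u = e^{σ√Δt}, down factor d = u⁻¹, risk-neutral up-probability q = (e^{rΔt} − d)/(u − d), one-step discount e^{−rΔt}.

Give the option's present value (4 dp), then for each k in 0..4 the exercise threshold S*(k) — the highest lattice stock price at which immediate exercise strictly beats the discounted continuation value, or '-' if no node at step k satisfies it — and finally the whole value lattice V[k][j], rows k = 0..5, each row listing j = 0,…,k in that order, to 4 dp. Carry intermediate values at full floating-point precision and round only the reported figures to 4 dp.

price = 4.7400
boundary = - - - - 73.8698
tree:
4.7400
8.0144 1.2904
13.2493 2.5074 0.0000
21.2300 4.8719 0.0000 0.0000
32.4802 9.4664 0.0000 0.0000 0.0000
44.3107 18.3937 0.0000 0.0000 0.0000 0.0000

Δt=0.20340, u=1.19069, d=0.83985, q=0.48093, disc=e^(-rΔt)=0.99149
k=5 terminal: V=max(K-S,0) → 44.3107 18.3937 0.0000 0.0000 0.0000 0.0000
k=4: j=0 S=73.8698 intr=32.4802 cont=31.5756 V=32.4802[EX]; j=1 S=104.7291 intr=1.6209 cont=9.4664 V=9.4664[hold]; j=2 S=148.4800 intr=0.0000 cont=0.0000 V=0.0000[hold]; j=3 S=210.5079 intr=0.0000 cont=0.0000 V=0.0000[hold]; j=4 S=298.4483 intr=0.0000 cont=0.0000 V=0.0000[hold]  S*(4)=73.8698
k=3: j=0 S=87.9563 intr=18.3937 cont=21.2300 V=21.2300[hold]; j=1 S=124.7004 intr=0.0000 cont=4.8719 V=4.8719[hold]; j=2 S=176.7943 intr=0.0000 cont=0.0000 V=0.0000[hold]; j=3 S=250.6506 intr=0.0000 cont=0.0000 V=0.0000[hold]  S*(3)=-
k=2: j=0 S=104.7291 intr=1.6209 cont=13.2493 V=13.2493[hold]; j=1 S=148.4800 intr=0.0000 cont=2.5074 V=2.5074[hold]; j=2 S=210.5079 intr=0.0000 cont=0.0000 V=0.0000[hold]  S*(2)=-
k=1: j=0 S=124.7004 intr=0.0000 cont=8.0144 V=8.0144[hold]; j=1 S=176.7943 intr=0.0000 cont=1.2904 V=1.2904[hold]  S*(1)=-
k=0: j=0 S=148.4800 intr=0.0000 cont=4.7400 V=4.7400[hold]  S*(0)=-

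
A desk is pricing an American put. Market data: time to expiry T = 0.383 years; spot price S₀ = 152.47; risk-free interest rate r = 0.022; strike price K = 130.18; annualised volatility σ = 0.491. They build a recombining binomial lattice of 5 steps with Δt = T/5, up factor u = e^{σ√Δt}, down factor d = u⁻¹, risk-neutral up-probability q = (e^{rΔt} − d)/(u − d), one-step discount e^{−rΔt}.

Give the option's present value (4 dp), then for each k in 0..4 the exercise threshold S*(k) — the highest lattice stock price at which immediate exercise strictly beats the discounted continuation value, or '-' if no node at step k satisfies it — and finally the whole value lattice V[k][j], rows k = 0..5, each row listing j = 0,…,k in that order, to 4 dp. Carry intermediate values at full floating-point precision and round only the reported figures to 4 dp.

price = 7.3868
boundary = - - - - 88.5349
tree:
7.3868
12.0381 2.2156
19.0861 4.2054 0.0000
29.0838 7.9823 0.0000 0.0000
41.6451 15.1510 0.0000 0.0000 0.0000
52.8946 28.7580 0.0000 0.0000 0.0000 0.0000

Δt=0.07660  u=1.14556  d=0.87294  q=0.47227  discount=0.99832
step 5 (expiry): payoffs max(K−S,0) = 52.8946 28.7580 0.0000 0.0000 0.0000 0.0000
step 4: (k=4,j=0): S=88.5349, (K−S)⁺=41.6451, hold=41.4259 ⇒ V=41.6451 exercise | (k=4,j=1): S=116.1849, (K−S)⁺=13.9951, hold=15.1510 ⇒ V=15.1510 continue | (k=4,j=2): S=152.4700, (K−S)⁺=0.0000, hold=0.0000 ⇒ V=0.0000 continue | (k=4,j=3): S=200.0872, (K−S)⁺=0.0000, hold=0.0000 ⇒ V=0.0000 continue | (k=4,j=4): S=262.5754, (K−S)⁺=0.0000, hold=0.0000 ⇒ V=0.0000 continue  boundary S*=88.5349
step 3: (k=3,j=0): S=101.4220, (K−S)⁺=28.7580, hold=29.0838 ⇒ V=29.0838 continue | (k=3,j=1): S=133.0966, (K−S)⁺=0.0000, hold=7.9823 ⇒ V=7.9823 continue | (k=3,j=2): S=174.6634, (K−S)⁺=0.0000, hold=0.0000 ⇒ V=0.0000 continue | (k=3,j=3): S=229.2116, (K−S)⁺=0.0000, hold=0.0000 ⇒ V=0.0000 continue  boundary S*=-
step 2: (k=2,j=0): S=116.1849, (K−S)⁺=13.9951, hold=19.0861 ⇒ V=19.0861 continue | (k=2,j=1): S=152.4700, (K−S)⁺=0.0000, hold=4.2054 ⇒ V=4.2054 continue | (k=2,j=2): S=200.0872, (K−S)⁺=0.0000, hold=0.0000 ⇒ V=0.0000 continue  boundary S*=-
step 1: (k=1,j=0): S=133.0966, (K−S)⁺=0.0000, hold=12.0381 ⇒ V=12.0381 continue | (k=1,j=1): S=174.6634, (K−S)⁺=0.0000, hold=2.2156 ⇒ V=2.2156 continue  boundary S*=-
step 0: (k=0,j=0): S=152.4700, (K−S)⁺=0.0000, hold=7.3868 ⇒ V=7.3868 continue  boundary S*=-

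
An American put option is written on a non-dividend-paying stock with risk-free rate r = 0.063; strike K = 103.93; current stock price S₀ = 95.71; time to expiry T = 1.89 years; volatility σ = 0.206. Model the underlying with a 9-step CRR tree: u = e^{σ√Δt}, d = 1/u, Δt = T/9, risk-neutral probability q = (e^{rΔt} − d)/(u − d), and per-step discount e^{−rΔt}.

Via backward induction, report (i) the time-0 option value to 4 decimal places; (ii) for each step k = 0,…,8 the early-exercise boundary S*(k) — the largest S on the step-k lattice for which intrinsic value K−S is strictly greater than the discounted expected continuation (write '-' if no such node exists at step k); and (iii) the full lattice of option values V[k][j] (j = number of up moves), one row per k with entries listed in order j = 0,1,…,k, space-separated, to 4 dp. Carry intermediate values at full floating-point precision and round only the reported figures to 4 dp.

params: Δt=0.21000 u=1.09900 d=0.90992 q=0.54685 e^(-rΔt)=0.98686
t_9 payoffs: 63.0061 54.5021 44.2309 31.8253 16.8418 0.0000 0.0000 0.0000 0.0000 0.0000
t_8: node(8,0) S=44.9753 payoff=58.9547 vs cont=57.5887 → 58.9547 [stop]  node(8,1) S=54.3213 payoff=49.6087 vs cont=48.2428 → 49.6087 [stop]  node(8,2) S=65.6094 payoff=38.3206 vs cont=36.9547 → 38.3206 [stop]  node(8,3) S=79.2431 payoff=24.6869 vs cont=23.3209 → 24.6869 [stop]  node(8,4) S=95.7100 payoff=8.2200 vs cont=7.5315 → 8.2200 [stop]  node(8,5) S=115.5987 payoff=0.0000 vs cont=0.0000 → 0.0000 [wait]  node(8,6) S=139.6204 payoff=0.0000 vs cont=0.0000 → 0.0000 [wait]  node(8,7) S=168.6337 payoff=0.0000 vs cont=0.0000 → 0.0000 [wait]  node(8,8) S=203.6762 payoff=0.0000 vs cont=0.0000 → 0.0000 [wait]  ⇒ S*(8)=95.7100
t_7: node(7,0) S=49.4279 payoff=54.5021 vs cont=53.1361 → 54.5021 [stop]  node(7,1) S=59.6991 payoff=44.2309 vs cont=42.8649 → 44.2309 [stop]  node(7,2) S=72.1047 payoff=31.8253 vs cont=30.4593 → 31.8253 [stop]  node(7,3) S=87.0882 payoff=16.8418 vs cont=15.4758 → 16.8418 [stop]  node(7,4) S=105.1853 payoff=0.0000 vs cont=3.6759 → 3.6759 [wait]  node(7,5) S=127.0430 payoff=0.0000 vs cont=0.0000 → 0.0000 [wait]  node(7,6) S=153.4428 payoff=0.0000 vs cont=0.0000 → 0.0000 [wait]  node(7,7) S=185.3286 payoff=0.0000 vs cont=0.0000 → 0.0000 [wait]  ⇒ S*(7)=87.0882
t_6: node(6,0) S=54.3213 payoff=49.6087 vs cont=48.2428 → 49.6087 [stop]  node(6,1) S=65.6094 payoff=38.3206 vs cont=36.9547 → 38.3206 [stop]  node(6,2) S=79.2431 payoff=24.6869 vs cont=23.3209 → 24.6869 [stop]  node(6,3) S=95.7100 payoff=8.2200 vs cont=9.5153 → 9.5153 [wait]  node(6,4) S=115.5987 payoff=0.0000 vs cont=1.6438 → 1.6438 [wait]  node(6,5) S=139.6204 payoff=0.0000 vs cont=0.0000 → 0.0000 [wait]  node(6,6) S=168.6337 payoff=0.0000 vs cont=0.0000 → 0.0000 [wait]  ⇒ S*(6)=79.2431
t_5: node(5,0) S=59.6991 payoff=44.2309 vs cont=42.8649 → 44.2309 [stop]  node(5,1) S=72.1047 payoff=31.8253 vs cont=30.4593 → 31.8253 [stop]  node(5,2) S=87.0882 payoff=16.8418 vs cont=16.1749 → 16.8418 [stop]  node(5,3) S=105.1853 payoff=0.0000 vs cont=5.1423 → 5.1423 [wait]  node(5,4) S=127.0430 payoff=0.0000 vs cont=0.7351 → 0.7351 [wait]  node(5,5) S=153.4428 payoff=0.0000 vs cont=0.0000 → 0.0000 [wait]  ⇒ S*(5)=87.0882
t_4: node(4,0) S=65.6094 payoff=38.3206 vs cont=36.9547 → 38.3206 [stop]  node(4,1) S=79.2431 payoff=24.6869 vs cont=23.3209 → 24.6869 [stop]  node(4,2) S=95.7100 payoff=8.2200 vs cont=10.3066 → 10.3066 [wait]  node(4,3) S=115.5987 payoff=0.0000 vs cont=2.6963 → 2.6963 [wait]  node(4,4) S=139.6204 payoff=0.0000 vs cont=0.3287 → 0.3287 [wait]  ⇒ S*(4)=79.2431
t_3: node(3,0) S=72.1047 payoff=31.8253 vs cont=30.4593 → 31.8253 [stop]  node(3,1) S=87.0882 payoff=16.8418 vs cont=16.6019 → 16.8418 [stop]  node(3,2) S=105.1853 payoff=0.0000 vs cont=6.0642 → 6.0642 [wait]  node(3,3) S=127.0430 payoff=0.0000 vs cont=1.3832 → 1.3832 [wait]  ⇒ S*(3)=87.0882
t_2: node(2,0) S=79.2431 payoff=24.6869 vs cont=23.3209 → 24.6869 [stop]  node(2,1) S=95.7100 payoff=8.2200 vs cont=10.8041 → 10.8041 [wait]  node(2,2) S=115.5987 payoff=0.0000 vs cont=3.4583 → 3.4583 [wait]  ⇒ S*(2)=79.2431
t_1: node(1,0) S=87.0882 payoff=16.8418 vs cont=16.8704 → 16.8704 [wait]  node(1,1) S=105.1853 payoff=0.0000 vs cont=6.6978 → 6.6978 [wait]  ⇒ S*(1)=-
t_0: node(0,0) S=95.7100 payoff=8.2200 vs cont=11.1589 → 11.1589 [wait]  ⇒ S*(0)=-

price = 11.1589
boundary = - - 79.2431 87.0882 79.2431 87.0882 79.2431 87.0882 95.7100
tree:
11.1589
16.8704 6.6978
24.6869 10.8041 3.4583
31.8253 16.8418 6.0642 1.3832
38.3206 24.6869 10.3066 2.6963 0.3287
44.2309 31.8253 16.8418 5.1423 0.7351 0.0000
49.6087 38.3206 24.6869 9.5153 1.6438 0.0000 0.0000
54.5021 44.2309 31.8253 16.8418 3.6759 0.0000 0.0000 0.0000
58.9547 49.6087 38.3206 24.6869 8.2200 0.0000 0.0000 0.0000 0.0000
63.0061 54.5021 44.2309 31.8253 16.8418 0.0000 0.0000 0.0000 0.0000 0.0000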